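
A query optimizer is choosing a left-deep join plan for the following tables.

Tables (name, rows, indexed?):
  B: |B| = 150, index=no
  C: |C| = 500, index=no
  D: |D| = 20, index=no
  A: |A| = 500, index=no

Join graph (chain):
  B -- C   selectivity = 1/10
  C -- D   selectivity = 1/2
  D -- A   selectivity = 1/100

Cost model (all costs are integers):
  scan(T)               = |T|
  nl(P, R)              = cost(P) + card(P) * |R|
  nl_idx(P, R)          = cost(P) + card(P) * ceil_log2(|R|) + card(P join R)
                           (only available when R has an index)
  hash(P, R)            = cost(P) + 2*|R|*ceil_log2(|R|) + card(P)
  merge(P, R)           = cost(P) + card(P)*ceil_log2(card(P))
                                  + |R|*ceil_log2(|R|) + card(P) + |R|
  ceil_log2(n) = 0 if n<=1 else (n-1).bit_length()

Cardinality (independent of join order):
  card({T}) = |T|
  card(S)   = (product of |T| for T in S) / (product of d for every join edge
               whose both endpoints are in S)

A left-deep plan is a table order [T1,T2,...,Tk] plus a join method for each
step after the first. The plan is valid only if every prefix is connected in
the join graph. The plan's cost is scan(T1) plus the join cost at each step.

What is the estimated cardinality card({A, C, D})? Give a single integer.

Tables in S: A(500), C(500), D(20)
Edges inside S: C-D(d=2), D-A(d=100)
numerator = 500 * 500 * 20 = 5000000
denominator = 2 * 100 = 200
card(S) = 5000000 / 200 = 25000

25000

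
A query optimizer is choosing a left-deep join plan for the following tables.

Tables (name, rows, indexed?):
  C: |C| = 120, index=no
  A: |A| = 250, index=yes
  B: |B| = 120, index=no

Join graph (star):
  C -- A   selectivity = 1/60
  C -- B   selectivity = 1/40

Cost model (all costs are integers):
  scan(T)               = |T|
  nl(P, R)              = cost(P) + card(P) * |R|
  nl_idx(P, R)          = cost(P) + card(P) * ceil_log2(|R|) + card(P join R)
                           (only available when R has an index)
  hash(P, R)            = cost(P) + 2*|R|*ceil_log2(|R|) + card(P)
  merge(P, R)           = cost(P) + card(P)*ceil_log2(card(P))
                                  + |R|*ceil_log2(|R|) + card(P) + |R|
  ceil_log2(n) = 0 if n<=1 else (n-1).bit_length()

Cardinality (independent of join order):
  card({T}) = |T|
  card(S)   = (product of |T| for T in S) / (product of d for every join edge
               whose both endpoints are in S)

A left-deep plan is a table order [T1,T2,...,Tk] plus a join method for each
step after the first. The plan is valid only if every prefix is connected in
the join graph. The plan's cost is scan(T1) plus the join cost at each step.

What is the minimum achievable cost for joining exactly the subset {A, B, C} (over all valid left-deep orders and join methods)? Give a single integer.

3760

Selinger DP over subsets of {A,B,C}:
  {C}: scan cost=120, card=120
  {A}: scan cost=250, card=250
  {B}: scan cost=120, card=120
  {AC}: card=500; try (A,nl_idx)→1580, (C,hash)→2180, (A,merge)→3330, (C,merge)→3460, (A,hash)→4240, (A,nl)→30120 …(+1); best=1580 via (A,nl_idx)
  {BC}: card=360; try (C,hash)→1920, (B,hash)→1920, (C,merge)→2040, (B,merge)→2040, (C,nl)→14520, (B,nl)→14520; best=1920 via (C,hash)
  {ABC}: card=1500; try (B,hash)→3760, (A,hash)→6280, (A,nl_idx)→6300, (B,merge)→7540, (A,merge)→7770, (B,nl)→61580 …(+1); best=3760 via (B,hash)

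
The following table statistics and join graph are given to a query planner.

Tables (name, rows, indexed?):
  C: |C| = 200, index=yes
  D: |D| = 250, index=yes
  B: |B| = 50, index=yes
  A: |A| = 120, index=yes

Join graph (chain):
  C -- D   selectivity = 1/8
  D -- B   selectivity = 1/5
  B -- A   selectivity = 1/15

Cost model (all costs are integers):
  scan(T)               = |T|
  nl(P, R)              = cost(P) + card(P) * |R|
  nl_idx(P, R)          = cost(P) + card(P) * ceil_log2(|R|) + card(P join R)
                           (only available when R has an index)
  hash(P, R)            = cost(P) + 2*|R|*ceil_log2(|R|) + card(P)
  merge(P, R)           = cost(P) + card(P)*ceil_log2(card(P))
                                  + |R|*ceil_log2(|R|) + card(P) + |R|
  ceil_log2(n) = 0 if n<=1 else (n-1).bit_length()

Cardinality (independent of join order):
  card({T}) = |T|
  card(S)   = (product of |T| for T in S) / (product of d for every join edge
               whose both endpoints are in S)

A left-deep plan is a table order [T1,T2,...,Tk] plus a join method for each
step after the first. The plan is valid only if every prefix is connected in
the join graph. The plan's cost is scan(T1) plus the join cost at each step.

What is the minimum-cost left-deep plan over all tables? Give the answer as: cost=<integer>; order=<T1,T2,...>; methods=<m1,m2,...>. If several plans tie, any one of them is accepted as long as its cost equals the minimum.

cost=28400; order=B,A,D,C; methods=nl_idx,hash,hash

Selinger DP (subsets sized 1..n):
  {C}: scan cost=200, card=200
  {D}: scan cost=250, card=250
  {B}: scan cost=50, card=50
  {A}: scan cost=120, card=120
  {CD}: card=6250; try (C,hash)→3700, (D,merge)→4250, (C,merge)→4300, (D,hash)→4400, (D,nl_idx)→8050, (C,nl_idx)→8500 …(+2); best=3700 via (C,hash)
  {BD}: card=2500; try (B,hash)→1100, (D,merge)→2650, (B,merge)→2850, (D,nl_idx)→2950, (D,hash)→4100, (B,nl_idx)→4250 …(+2); best=1100 via (B,hash)
  {AB}: card=400; try (A,nl_idx)→800, (B,hash)→840, (B,nl_idx)→1240, (A,merge)→1360, (B,merge)→1430, (A,hash)→1780 …(+2); best=800 via (A,nl_idx)
  {BCD}: card=62500; try (C,hash)→6800, (B,hash)→10550, (C,merge)→35400, (C,nl_idx)→83600, (B,merge)→91550, (B,nl_idx)→103700 …(+2); best=6800 via (C,hash)
  {ABD}: card=20000; try (D,hash)→5200, (A,hash)→5280, (D,merge)→7050, (D,nl_idx)→24000, (A,merge)→34560, (A,nl_idx)→38600 …(+2); best=5200 via (D,hash)
  {ABCD}: card=500000; try (C,hash)→28400, (A,hash)→70980, (C,merge)→327000, (C,nl_idx)→665200, (A,nl_idx)→944300, (A,merge)→1070260 …(+2); best=28400 via (C,hash)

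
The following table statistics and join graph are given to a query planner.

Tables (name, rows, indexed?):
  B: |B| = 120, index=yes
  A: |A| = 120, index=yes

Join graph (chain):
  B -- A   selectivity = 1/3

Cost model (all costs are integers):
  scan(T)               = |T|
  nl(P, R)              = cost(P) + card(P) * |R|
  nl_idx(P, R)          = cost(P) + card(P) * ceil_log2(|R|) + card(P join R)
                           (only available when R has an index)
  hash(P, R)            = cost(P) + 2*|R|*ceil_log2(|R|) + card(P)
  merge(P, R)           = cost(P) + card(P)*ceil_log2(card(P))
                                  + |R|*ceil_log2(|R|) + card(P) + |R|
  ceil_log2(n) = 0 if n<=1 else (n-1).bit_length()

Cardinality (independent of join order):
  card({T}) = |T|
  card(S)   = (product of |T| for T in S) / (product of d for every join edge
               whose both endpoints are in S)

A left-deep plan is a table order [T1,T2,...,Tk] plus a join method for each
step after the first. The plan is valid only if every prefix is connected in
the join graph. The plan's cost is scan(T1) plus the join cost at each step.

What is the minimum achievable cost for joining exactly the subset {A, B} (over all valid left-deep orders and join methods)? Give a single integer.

1920

Selinger DP over subsets of {A,B}:
  {B}: scan cost=120, card=120
  {A}: scan cost=120, card=120
  {AB}: card=4800; try (B,hash)→1920, (A,hash)→1920, (B,merge)→2040, (A,merge)→2040, (B,nl_idx)→5760, (A,nl_idx)→5760 …(+2); best=1920 via (B,hash)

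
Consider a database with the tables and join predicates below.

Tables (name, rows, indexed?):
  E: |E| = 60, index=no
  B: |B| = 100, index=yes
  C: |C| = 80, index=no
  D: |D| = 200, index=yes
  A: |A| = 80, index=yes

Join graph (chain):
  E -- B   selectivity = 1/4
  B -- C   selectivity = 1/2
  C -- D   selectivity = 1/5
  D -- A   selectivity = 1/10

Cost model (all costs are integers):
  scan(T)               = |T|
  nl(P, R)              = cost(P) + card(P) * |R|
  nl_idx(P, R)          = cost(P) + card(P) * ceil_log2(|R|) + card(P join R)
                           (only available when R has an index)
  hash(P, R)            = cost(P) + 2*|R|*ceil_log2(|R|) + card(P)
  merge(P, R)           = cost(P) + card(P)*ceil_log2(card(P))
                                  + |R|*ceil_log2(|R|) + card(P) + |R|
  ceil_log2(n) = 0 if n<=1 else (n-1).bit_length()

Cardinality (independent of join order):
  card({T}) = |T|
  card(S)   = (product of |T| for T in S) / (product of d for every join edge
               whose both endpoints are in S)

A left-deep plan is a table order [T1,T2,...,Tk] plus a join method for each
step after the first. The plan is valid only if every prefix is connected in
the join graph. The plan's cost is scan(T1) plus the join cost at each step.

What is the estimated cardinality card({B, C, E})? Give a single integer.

60000

Tables in S: B(100), C(80), E(60)
Edges inside S: E-B(d=4), B-C(d=2)
numerator = 100 * 80 * 60 = 480000
denominator = 4 * 2 = 8
card(S) = 480000 / 8 = 60000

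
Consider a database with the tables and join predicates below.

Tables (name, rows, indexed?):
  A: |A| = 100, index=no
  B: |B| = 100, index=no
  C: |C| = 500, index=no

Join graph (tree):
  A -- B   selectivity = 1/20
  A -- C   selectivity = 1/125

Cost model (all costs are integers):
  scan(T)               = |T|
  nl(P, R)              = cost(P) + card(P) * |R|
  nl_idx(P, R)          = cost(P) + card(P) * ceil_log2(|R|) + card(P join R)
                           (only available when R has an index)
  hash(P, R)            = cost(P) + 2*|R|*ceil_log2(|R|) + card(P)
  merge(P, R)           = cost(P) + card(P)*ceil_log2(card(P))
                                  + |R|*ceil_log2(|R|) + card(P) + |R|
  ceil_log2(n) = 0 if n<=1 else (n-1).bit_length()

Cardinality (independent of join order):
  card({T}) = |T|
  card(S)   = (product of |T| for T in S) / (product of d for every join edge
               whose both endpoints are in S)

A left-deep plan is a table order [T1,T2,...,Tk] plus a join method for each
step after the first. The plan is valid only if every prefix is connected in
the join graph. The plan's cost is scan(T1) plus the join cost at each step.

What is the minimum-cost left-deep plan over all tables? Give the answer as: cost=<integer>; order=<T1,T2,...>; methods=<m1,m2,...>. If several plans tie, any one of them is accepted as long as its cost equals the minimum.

Selinger DP (subsets sized 1..n):
  {A}: scan cost=100, card=100
  {B}: scan cost=100, card=100
  {C}: scan cost=500, card=500
  {AB}: card=500; try (B,hash)→1600, (A,hash)→1600, (B,merge)→1700, (A,merge)→1700, (B,nl)→10100, (A,nl)→10100; best=1600 via (B,hash)
  {AC}: card=400; try (A,hash)→2400, (C,merge)→5900, (A,merge)→6300, (C,hash)→9200, (C,nl)→50100, (A,nl)→50500; best=2400 via (A,hash)
  {ABC}: card=2000; try (B,hash)→4200, (B,merge)→7200, (C,hash)→11100, (C,merge)→11600, (B,nl)→42400, (C,nl)→251600; best=4200 via (B,hash)

cost=4200; order=C,A,B; methods=hash,hash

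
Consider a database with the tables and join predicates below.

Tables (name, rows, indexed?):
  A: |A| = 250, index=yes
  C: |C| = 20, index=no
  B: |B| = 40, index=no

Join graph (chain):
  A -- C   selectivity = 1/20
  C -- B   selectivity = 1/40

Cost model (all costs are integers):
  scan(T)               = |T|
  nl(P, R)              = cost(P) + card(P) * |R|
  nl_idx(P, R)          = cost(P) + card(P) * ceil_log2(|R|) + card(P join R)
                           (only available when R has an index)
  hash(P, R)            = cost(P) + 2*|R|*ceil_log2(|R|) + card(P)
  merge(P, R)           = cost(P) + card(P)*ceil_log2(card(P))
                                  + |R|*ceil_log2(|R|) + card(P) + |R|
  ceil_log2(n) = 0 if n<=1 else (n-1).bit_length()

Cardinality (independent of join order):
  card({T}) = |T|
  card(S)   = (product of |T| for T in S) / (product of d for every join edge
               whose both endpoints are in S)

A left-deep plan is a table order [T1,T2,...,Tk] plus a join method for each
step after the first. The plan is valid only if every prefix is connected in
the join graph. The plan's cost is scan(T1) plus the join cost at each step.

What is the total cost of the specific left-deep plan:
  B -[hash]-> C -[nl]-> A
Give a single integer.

step 1: scan B: cost=40, card=40
step 2: join C via hash
    card(P join C) = 40*20/(40) = 20
    cost = 40 + 2*20*5 + 40 = 280
step 3: join A via nl
    card(P join A) = 20*250/(20) = 250
    cost = 280 + 20*250 = 5280

5280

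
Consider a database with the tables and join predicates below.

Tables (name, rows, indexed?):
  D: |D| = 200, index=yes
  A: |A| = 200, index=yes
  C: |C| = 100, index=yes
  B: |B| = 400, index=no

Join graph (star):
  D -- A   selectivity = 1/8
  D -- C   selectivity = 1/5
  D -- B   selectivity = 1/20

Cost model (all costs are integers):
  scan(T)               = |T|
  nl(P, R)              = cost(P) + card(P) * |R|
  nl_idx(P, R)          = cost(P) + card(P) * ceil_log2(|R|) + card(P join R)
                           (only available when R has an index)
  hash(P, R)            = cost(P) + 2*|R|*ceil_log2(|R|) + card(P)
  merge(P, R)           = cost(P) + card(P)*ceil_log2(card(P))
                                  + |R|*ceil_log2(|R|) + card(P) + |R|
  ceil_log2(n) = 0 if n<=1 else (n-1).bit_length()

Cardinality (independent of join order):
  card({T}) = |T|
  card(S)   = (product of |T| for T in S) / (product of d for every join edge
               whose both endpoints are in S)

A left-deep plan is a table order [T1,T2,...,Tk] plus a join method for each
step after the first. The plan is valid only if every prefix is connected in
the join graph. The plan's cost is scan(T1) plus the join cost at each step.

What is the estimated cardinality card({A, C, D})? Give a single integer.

Tables in S: A(200), C(100), D(200)
Edges inside S: D-A(d=8), D-C(d=5)
numerator = 200 * 100 * 200 = 4000000
denominator = 8 * 5 = 40
card(S) = 4000000 / 40 = 100000

100000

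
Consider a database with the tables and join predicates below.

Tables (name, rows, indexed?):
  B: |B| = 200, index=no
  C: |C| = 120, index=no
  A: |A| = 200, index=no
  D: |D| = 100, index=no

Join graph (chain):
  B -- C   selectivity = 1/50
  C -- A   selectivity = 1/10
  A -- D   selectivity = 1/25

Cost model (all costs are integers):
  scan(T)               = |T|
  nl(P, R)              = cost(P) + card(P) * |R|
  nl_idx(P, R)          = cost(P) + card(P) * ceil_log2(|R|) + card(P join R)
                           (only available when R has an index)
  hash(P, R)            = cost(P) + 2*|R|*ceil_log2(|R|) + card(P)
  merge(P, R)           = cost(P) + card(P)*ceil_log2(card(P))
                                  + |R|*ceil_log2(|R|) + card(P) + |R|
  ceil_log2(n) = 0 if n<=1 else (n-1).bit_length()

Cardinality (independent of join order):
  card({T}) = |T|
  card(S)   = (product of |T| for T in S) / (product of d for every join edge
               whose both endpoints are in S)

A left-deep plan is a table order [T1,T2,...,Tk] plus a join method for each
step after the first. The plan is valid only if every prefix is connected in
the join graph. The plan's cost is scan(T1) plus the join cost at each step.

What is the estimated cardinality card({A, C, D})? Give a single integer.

Tables in S: A(200), C(120), D(100)
Edges inside S: C-A(d=10), A-D(d=25)
numerator = 200 * 120 * 100 = 2400000
denominator = 10 * 25 = 250
card(S) = 2400000 / 250 = 9600

9600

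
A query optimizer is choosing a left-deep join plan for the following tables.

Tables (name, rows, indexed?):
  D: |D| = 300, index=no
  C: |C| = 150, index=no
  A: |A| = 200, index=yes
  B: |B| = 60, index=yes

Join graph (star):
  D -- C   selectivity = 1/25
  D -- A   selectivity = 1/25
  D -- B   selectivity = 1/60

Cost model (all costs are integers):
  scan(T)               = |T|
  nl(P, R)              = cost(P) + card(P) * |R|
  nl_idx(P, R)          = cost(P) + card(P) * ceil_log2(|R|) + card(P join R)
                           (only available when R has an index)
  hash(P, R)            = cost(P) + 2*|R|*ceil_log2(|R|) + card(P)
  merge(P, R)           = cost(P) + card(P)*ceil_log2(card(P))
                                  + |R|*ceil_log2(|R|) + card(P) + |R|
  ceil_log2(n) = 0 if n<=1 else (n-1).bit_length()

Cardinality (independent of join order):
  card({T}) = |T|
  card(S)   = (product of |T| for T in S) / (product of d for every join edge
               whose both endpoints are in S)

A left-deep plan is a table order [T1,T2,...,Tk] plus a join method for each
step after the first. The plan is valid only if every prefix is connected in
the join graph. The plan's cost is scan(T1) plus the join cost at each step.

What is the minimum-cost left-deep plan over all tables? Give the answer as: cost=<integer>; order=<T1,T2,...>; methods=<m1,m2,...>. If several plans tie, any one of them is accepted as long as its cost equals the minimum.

cost=9020; order=D,B,C,A; methods=hash,hash,hash

Selinger DP (subsets sized 1..n):
  {D}: scan cost=300, card=300
  {C}: scan cost=150, card=150
  {A}: scan cost=200, card=200
  {B}: scan cost=60, card=60
  {CD}: card=1800; try (C,hash)→3000, (D,merge)→4500, (C,merge)→4650, (D,hash)→5700, (D,nl)→45150, (C,nl)→45300; best=3000 via (C,hash)
  {AD}: card=2400; try (A,hash)→3800, (D,merge)→5000, (A,merge)→5100, (A,nl_idx)→5100, (D,hash)→5800, (D,nl)→60200 …(+1); best=3800 via (A,hash)
  {BD}: card=300; try (B,hash)→1320, (B,nl_idx)→2400, (D,merge)→3480, (B,merge)→3720, (D,hash)→5520, (D,nl)→18060 …(+1); best=1320 via (B,hash)
  {ACD}: card=14400; try (A,hash)→8000, (C,hash)→8600, (A,merge)→26400, (A,nl_idx)→31800, (C,merge)→36350, (A,nl)→363000 …(+1); best=8000 via (A,hash)
  {BCD}: card=1800; try (C,hash)→4020, (B,hash)→5520, (C,merge)→5670, (B,nl_idx)→15600, (B,merge)→25020, (C,nl)→46320 …(+1); best=4020 via (C,hash)
  {ABD}: card=2400; try (A,hash)→4820, (A,merge)→6120, (A,nl_idx)→6120, (B,hash)→6920, (B,nl_idx)→20600, (B,merge)→35420 …(+2); best=4820 via (A,hash)
  {ABCD}: card=14400; try (A,hash)→9020, (C,hash)→9620, (B,hash)→23120, (A,merge)→27420, (A,nl_idx)→32820, (C,merge)→37370 …(+5); best=9020 via (A,hash)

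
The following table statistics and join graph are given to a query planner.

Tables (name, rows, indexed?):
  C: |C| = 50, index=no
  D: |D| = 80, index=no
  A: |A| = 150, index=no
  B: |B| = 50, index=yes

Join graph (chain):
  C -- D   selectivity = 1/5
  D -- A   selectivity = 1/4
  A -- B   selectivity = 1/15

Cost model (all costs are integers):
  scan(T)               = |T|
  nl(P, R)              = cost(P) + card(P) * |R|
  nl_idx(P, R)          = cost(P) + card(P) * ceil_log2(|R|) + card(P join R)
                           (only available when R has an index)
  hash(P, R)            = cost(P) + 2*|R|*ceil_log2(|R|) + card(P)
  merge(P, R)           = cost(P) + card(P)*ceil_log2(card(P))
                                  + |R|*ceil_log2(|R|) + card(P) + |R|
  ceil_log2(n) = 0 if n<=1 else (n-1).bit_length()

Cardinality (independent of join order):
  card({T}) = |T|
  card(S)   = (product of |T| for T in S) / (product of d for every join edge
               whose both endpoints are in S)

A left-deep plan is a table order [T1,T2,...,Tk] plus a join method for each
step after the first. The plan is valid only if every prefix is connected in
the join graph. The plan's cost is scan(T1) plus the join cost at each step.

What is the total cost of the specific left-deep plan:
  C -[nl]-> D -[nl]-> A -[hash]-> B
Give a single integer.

154650

step 1: scan C: cost=50, card=50
step 2: join D via nl
    card(P join D) = 50*80/(5) = 800
    cost = 50 + 50*80 = 4050
step 3: join A via nl
    card(P join A) = 800*150/(4) = 30000
    cost = 4050 + 800*150 = 124050
step 4: join B via hash
    card(P join B) = 30000*50/(15) = 100000
    cost = 124050 + 2*50*6 + 30000 = 154650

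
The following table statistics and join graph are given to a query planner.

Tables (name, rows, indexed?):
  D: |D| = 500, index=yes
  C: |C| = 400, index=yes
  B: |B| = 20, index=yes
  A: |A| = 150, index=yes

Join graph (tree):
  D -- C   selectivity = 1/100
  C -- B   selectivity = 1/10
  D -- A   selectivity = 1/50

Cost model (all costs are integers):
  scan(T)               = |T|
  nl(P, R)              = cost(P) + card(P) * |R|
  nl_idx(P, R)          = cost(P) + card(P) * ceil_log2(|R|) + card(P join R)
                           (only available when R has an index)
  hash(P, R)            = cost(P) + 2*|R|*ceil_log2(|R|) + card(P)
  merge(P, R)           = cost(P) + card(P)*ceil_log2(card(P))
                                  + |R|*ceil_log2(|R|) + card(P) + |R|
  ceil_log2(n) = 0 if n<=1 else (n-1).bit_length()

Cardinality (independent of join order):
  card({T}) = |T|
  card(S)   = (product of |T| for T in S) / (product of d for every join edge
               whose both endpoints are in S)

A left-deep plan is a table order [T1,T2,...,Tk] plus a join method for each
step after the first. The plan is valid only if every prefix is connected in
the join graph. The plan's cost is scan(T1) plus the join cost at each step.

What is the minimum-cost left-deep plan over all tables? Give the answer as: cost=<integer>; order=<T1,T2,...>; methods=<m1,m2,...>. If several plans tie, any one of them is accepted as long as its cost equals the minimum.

cost=14600; order=C,D,B,A; methods=nl_idx,hash,hash

Selinger DP (subsets sized 1..n):
  {D}: scan cost=500, card=500
  {C}: scan cost=400, card=400
  {B}: scan cost=20, card=20
  {A}: scan cost=150, card=150
  {CD}: card=2000; try (D,nl_idx)→6000, (C,nl_idx)→7000, (C,hash)→8200, (D,merge)→9400, (C,merge)→9500, (D,hash)→9800 …(+2); best=6000 via (D,nl_idx)
  {AD}: card=1500; try (D,nl_idx)→3000, (A,hash)→3400, (A,nl_idx)→6000, (D,merge)→6500, (A,merge)→6850, (D,hash)→9300 …(+2); best=3000 via (D,nl_idx)
  {BC}: card=800; try (C,nl_idx)→1000, (B,hash)→1000, (B,nl_idx)→3200, (C,merge)→4140, (B,merge)→4520, (C,hash)→7240 …(+2); best=1000 via (C,nl_idx)
  {BCD}: card=4000; try (B,hash)→8200, (D,hash)→10800, (D,nl_idx)→12200, (D,merge)→14800, (B,nl_idx)→20000, (B,merge)→30120 …(+2); best=8200 via (B,hash)
  {ACD}: card=6000; try (A,hash)→10400, (C,hash)→11700, (C,nl_idx)→22500, (C,merge)→25000, (A,nl_idx)→28000, (A,merge)→31350 …(+2); best=10400 via (A,hash)
  {ABCD}: card=12000; try (A,hash)→14600, (B,hash)→16600, (A,nl_idx)→52200, (B,nl_idx)→52400, (A,merge)→61550, (B,merge)→94520 …(+2); best=14600 via (A,hash)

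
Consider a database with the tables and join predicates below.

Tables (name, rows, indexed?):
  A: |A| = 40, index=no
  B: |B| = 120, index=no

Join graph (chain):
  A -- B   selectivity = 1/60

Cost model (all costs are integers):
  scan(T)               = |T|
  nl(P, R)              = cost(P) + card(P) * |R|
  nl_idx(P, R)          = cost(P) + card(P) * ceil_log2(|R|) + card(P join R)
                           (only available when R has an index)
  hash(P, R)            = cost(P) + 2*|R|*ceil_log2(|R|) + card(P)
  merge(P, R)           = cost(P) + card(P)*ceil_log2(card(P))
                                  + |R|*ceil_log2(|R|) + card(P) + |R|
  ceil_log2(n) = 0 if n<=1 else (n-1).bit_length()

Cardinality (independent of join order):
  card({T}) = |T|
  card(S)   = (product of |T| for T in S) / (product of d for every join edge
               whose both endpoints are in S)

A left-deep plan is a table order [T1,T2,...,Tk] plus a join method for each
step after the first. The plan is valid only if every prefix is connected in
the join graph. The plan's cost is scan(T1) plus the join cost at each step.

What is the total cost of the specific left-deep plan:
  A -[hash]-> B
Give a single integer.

step 1: scan A: cost=40, card=40
step 2: join B via hash
    card(P join B) = 40*120/(60) = 80
    cost = 40 + 2*120*7 + 40 = 1760

1760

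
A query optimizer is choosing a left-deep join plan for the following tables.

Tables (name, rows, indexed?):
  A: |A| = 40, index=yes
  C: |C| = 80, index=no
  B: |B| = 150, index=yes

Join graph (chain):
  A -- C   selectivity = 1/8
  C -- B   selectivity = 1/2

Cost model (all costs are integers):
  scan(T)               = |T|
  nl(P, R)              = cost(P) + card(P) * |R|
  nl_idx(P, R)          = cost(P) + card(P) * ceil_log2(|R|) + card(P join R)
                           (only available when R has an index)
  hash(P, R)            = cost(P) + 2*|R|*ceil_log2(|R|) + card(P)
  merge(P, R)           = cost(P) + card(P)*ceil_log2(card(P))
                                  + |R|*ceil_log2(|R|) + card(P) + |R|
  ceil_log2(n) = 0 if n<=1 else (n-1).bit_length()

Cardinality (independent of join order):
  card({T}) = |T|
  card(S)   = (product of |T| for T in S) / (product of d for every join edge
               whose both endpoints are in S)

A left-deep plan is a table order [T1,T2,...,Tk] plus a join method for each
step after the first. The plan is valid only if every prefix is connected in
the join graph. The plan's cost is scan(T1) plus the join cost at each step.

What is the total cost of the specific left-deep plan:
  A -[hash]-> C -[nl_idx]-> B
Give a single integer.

34400

step 1: scan A: cost=40, card=40
step 2: join C via hash
    card(P join C) = 40*80/(8) = 400
    cost = 40 + 2*80*7 + 40 = 1200
step 3: join B via nl_idx
    card(P join B) = 400*150/(2) = 30000
    cost = 1200 + 400*8 + 30000 = 34400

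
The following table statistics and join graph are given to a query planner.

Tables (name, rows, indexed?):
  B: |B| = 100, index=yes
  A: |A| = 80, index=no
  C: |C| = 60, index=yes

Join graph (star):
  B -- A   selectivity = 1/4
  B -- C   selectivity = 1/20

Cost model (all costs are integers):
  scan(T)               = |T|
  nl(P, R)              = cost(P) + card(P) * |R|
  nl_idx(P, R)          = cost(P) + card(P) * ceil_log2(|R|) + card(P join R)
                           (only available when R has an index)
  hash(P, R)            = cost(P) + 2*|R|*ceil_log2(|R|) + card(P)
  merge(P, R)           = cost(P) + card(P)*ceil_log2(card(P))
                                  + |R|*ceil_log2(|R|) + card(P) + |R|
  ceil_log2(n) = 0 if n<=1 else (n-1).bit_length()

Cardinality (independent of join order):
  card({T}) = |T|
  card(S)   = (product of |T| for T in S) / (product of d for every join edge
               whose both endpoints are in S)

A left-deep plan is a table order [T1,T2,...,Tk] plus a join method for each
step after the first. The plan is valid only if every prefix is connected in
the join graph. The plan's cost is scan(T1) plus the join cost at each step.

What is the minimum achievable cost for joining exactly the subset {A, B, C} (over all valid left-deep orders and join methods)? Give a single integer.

Selinger DP over subsets of {A,B,C}:
  {B}: scan cost=100, card=100
  {A}: scan cost=80, card=80
  {C}: scan cost=60, card=60
  {AB}: card=2000; try (A,hash)→1320, (B,merge)→1520, (A,merge)→1540, (B,hash)→1560, (B,nl_idx)→2640, (B,nl)→8080 …(+1); best=1320 via (A,hash)
  {BC}: card=300; try (B,nl_idx)→780, (C,hash)→920, (C,nl_idx)→1000, (B,merge)→1280, (C,merge)→1320, (B,hash)→1520 …(+2); best=780 via (B,nl_idx)
  {ABC}: card=6000; try (A,hash)→2200, (C,hash)→4040, (A,merge)→4420, (C,nl_idx)→19320, (A,nl)→24780, (C,merge)→25740 …(+1); best=2200 via (A,hash)

2200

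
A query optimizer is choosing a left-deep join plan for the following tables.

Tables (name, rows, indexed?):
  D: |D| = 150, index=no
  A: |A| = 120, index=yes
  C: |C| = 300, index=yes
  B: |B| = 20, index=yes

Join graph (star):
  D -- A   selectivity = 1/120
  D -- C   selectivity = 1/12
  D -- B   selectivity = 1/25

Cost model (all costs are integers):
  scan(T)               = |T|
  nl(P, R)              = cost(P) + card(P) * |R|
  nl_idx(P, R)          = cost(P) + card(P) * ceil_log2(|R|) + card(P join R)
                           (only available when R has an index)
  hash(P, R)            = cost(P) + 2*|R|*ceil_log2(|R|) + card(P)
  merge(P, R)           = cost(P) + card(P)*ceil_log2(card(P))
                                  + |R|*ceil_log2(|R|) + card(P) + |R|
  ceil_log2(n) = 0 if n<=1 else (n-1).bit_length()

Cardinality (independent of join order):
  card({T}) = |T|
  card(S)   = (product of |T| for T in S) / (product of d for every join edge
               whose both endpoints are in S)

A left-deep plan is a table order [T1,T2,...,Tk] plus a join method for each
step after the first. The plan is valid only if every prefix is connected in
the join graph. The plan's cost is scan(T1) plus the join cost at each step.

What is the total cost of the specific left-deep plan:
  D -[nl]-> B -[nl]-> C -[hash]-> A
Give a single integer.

43830

step 1: scan D: cost=150, card=150
step 2: join B via nl
    card(P join B) = 150*20/(25) = 120
    cost = 150 + 150*20 = 3150
step 3: join C via nl
    card(P join C) = 120*300/(12) = 3000
    cost = 3150 + 120*300 = 39150
step 4: join A via hash
    card(P join A) = 3000*120/(120) = 3000
    cost = 39150 + 2*120*7 + 3000 = 43830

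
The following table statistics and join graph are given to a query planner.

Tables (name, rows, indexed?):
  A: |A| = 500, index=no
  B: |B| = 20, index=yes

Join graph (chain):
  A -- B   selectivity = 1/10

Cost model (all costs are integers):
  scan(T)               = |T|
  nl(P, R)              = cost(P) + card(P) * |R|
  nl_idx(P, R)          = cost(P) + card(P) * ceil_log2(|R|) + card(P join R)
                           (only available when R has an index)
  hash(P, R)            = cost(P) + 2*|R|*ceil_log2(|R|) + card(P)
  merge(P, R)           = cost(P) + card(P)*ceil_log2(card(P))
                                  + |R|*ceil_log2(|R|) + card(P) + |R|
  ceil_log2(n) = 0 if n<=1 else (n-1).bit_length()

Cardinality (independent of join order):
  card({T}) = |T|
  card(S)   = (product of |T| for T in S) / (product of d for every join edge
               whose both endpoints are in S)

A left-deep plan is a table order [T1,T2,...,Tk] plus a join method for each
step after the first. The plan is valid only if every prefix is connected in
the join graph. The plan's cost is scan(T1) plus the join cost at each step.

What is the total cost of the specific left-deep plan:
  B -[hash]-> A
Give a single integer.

9040

step 1: scan B: cost=20, card=20
step 2: join A via hash
    card(P join A) = 20*500/(10) = 1000
    cost = 20 + 2*500*9 + 20 = 9040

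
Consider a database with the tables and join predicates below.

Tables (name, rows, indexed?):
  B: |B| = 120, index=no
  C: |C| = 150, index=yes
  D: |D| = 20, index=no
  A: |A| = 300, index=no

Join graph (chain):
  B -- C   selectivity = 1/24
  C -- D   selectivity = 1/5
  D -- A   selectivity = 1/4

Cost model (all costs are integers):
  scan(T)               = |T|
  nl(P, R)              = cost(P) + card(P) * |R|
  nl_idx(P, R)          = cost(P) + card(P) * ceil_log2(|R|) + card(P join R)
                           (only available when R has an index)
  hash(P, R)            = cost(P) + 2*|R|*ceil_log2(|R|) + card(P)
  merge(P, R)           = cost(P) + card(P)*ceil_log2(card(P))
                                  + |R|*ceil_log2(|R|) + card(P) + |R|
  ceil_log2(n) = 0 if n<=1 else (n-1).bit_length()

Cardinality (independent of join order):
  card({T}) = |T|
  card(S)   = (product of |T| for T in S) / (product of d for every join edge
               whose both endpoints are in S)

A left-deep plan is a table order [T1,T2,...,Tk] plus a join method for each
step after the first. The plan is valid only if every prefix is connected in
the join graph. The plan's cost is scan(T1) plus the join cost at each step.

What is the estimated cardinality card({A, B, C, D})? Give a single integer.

Tables in S: A(300), B(120), C(150), D(20)
Edges inside S: B-C(d=24), C-D(d=5), D-A(d=4)
numerator = 300 * 120 * 150 * 20 = 108000000
denominator = 24 * 5 * 4 = 480
card(S) = 108000000 / 480 = 225000

225000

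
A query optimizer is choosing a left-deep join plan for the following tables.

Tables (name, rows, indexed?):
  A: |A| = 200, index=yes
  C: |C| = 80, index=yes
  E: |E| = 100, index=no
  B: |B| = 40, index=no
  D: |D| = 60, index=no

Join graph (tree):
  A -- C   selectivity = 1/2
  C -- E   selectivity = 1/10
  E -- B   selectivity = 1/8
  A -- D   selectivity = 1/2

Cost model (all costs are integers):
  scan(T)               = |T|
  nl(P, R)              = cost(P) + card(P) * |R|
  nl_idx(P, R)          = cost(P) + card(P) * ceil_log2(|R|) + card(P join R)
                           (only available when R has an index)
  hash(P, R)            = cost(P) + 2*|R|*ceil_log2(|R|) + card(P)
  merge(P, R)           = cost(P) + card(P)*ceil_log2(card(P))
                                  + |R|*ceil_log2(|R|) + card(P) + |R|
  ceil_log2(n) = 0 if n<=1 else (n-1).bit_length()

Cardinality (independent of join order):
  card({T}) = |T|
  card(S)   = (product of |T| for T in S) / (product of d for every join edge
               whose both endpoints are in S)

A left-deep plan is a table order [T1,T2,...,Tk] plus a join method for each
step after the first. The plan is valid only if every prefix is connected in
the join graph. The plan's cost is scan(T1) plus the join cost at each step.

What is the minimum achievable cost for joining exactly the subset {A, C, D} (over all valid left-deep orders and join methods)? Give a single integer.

8240

Selinger DP over subsets of {A,C,D}:
  {A}: scan cost=200, card=200
  {C}: scan cost=80, card=80
  {D}: scan cost=60, card=60
  {AC}: card=8000; try (C,hash)→1520, (A,merge)→2520, (C,merge)→2640, (A,hash)→3360, (A,nl_idx)→8720, (C,nl_idx)→9600 …(+2); best=1520 via (C,hash)
  {AD}: card=6000; try (D,hash)→1120, (A,merge)→2280, (D,merge)→2420, (A,hash)→3320, (A,nl_idx)→6540, (A,nl)→12060 …(+1); best=1120 via (D,hash)
  {ACD}: card=240000; try (C,hash)→8240, (D,hash)→10240, (C,merge)→85760, (D,merge)→113940, (C,nl_idx)→283120, (C,nl)→481120 …(+1); best=8240 via (C,hash)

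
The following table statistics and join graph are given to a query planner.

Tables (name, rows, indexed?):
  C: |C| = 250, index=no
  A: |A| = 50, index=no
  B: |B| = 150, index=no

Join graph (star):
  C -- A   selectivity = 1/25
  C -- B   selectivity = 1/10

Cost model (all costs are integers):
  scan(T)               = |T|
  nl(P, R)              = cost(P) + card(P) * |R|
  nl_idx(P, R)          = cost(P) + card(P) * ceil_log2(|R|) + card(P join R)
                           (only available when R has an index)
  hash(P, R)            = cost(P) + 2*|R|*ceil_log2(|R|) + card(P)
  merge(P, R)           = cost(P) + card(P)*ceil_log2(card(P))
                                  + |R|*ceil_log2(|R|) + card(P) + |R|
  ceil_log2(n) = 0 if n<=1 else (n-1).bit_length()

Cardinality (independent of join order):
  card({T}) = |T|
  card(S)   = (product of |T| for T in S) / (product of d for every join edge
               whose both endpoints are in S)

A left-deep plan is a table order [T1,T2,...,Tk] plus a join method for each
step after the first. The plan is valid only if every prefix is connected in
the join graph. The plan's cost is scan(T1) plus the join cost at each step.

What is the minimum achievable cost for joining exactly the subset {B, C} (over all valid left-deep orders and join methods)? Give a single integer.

2900

Selinger DP over subsets of {B,C}:
  {C}: scan cost=250, card=250
  {B}: scan cost=150, card=150
  {BC}: card=3750; try (B,hash)→2900, (C,merge)→3750, (B,merge)→3850, (C,hash)→4300, (C,nl)→37650, (B,nl)→37750; best=2900 via (B,hash)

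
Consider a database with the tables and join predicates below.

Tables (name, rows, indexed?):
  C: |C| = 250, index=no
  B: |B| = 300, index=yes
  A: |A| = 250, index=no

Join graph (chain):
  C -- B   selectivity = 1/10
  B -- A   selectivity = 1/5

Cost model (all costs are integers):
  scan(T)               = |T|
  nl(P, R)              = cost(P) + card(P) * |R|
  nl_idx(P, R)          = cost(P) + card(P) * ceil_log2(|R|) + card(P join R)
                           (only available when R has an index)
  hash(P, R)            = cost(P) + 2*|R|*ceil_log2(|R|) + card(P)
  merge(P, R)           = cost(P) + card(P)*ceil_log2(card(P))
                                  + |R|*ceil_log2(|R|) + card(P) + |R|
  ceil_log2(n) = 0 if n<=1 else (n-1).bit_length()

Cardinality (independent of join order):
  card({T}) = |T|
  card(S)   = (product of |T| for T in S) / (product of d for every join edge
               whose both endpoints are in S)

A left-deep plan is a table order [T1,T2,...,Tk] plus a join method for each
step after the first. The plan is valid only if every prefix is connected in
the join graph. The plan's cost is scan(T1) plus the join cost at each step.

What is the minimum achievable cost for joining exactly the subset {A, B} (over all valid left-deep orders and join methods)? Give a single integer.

4600

Selinger DP over subsets of {A,B}:
  {B}: scan cost=300, card=300
  {A}: scan cost=250, card=250
  {AB}: card=15000; try (A,hash)→4600, (B,merge)→5500, (A,merge)→5550, (B,hash)→5900, (B,nl_idx)→17500, (B,nl)→75250 …(+1); best=4600 via (A,hash)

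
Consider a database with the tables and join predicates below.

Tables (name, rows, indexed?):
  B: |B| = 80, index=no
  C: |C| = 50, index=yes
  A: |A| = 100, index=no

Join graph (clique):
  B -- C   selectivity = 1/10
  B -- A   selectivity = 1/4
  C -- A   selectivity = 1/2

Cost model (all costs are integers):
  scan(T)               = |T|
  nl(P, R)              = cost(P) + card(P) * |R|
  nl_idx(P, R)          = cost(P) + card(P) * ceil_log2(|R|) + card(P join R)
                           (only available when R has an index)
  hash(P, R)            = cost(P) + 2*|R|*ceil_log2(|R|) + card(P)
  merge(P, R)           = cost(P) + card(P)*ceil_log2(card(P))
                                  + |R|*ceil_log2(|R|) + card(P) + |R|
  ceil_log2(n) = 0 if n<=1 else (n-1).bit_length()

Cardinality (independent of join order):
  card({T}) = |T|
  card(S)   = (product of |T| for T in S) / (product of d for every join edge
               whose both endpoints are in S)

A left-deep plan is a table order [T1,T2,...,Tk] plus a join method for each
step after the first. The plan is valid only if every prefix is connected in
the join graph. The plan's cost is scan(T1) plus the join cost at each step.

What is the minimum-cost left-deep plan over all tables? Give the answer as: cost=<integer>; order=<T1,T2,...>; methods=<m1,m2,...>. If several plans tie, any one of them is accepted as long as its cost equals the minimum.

Selinger DP (subsets sized 1..n):
  {B}: scan cost=80, card=80
  {C}: scan cost=50, card=50
  {A}: scan cost=100, card=100
  {BC}: card=400; try (C,hash)→760, (C,nl_idx)→960, (B,merge)→1040, (C,merge)→1070, (B,hash)→1220, (B,nl)→4050 …(+1); best=760 via (C,hash)
  {AB}: card=2000; try (B,hash)→1320, (A,merge)→1520, (B,merge)→1540, (A,hash)→1560, (A,nl)→8080, (B,nl)→8100; best=1320 via (B,hash)
  {AC}: card=2500; try (C,hash)→800, (A,merge)→1200, (C,merge)→1250, (A,hash)→1500, (C,nl_idx)→3200, (A,nl)→5050 …(+1); best=800 via (C,hash)
  {ABC}: card=5000; try (A,hash)→2560, (C,hash)→3920, (B,hash)→4420, (A,merge)→5560, (C,nl_idx)→18320, (C,merge)→25670 …(+4); best=2560 via (A,hash)

cost=2560; order=B,C,A; methods=hash,hash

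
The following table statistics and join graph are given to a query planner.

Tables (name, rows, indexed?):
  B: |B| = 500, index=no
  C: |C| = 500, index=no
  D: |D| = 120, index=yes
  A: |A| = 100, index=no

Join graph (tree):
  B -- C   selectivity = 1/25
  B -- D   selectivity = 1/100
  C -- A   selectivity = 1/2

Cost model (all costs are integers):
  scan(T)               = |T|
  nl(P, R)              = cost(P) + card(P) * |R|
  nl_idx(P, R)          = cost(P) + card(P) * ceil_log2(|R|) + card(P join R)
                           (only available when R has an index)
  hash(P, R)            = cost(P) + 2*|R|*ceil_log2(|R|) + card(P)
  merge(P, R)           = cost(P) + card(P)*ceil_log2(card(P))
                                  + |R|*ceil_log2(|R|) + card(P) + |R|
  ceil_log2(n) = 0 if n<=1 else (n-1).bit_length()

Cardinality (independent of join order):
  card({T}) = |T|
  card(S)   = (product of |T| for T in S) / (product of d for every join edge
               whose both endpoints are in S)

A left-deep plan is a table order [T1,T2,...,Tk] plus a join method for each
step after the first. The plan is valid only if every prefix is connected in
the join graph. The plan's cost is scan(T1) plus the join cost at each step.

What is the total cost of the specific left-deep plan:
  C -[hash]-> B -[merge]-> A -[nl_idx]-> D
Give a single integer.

4260800

step 1: scan C: cost=500, card=500
step 2: join B via hash
    card(P join B) = 500*500/(25) = 10000
    cost = 500 + 2*500*9 + 500 = 10000
step 3: join A via merge
    card(P join A) = 10000*100/(2) = 500000
    cost = 10000 + 10000*14 + 100*7 + 10000 + 100 = 160800
step 4: join D via nl_idx
    card(P join D) = 500000*120/(100) = 600000
    cost = 160800 + 500000*7 + 600000 = 4260800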